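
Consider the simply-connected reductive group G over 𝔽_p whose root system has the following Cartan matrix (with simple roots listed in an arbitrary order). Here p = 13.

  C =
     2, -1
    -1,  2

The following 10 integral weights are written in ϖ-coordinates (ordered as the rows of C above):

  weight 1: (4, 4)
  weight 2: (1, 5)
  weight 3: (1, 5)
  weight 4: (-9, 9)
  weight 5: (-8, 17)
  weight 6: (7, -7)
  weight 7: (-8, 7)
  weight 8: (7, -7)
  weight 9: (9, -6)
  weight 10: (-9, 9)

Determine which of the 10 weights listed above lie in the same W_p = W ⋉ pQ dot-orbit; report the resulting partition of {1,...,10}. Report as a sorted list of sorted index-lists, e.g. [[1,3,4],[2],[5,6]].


C ↔ A_2 under row/col permutation; |W(A_2)| = 6.

W_13-reps of the 10 weights in Ā_13 (same 2-coord order as C):

    λ_1 → (5, 5)
    λ_2 → (2, 6)
    λ_3 → (2, 6)
    λ_4 → (8, 2)
    λ_5 → (2, 6)
    λ_6 → (2, 6)
    λ_7 → (7, 1)
    λ_8 → (2, 6)
    λ_9 → (5, 5)
    λ_10 → (8, 2)

Linkage partition of the 10 weights (4 classes, p=13):

[[1, 9], [2, 3, 5, 6, 8], [4, 10], [7]]


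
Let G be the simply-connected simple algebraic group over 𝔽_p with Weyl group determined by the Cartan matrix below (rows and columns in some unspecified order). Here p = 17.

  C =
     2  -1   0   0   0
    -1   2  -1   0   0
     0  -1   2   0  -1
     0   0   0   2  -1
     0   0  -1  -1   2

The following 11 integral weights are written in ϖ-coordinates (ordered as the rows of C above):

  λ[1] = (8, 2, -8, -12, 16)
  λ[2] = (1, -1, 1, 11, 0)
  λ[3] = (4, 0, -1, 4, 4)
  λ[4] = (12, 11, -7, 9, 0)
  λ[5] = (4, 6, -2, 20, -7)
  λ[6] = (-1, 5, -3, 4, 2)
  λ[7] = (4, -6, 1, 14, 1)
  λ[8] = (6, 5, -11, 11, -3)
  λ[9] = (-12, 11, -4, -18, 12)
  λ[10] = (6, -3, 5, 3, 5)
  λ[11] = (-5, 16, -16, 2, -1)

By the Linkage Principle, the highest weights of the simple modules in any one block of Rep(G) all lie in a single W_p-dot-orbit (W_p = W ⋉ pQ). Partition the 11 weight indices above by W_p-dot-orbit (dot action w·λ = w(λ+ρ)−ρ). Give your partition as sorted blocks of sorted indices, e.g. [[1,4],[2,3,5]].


Root system A_5: the 5×5 matrix C matches after relabeling.

Each λ_j+ρ reduced to Ā_17; 5-tuples below use C's row order:

  1: (0, 4, 2, 5, 1);  2: (2, 0, 2, 12, 1);  3: (5, 1, 0, 5, 5);  4: (0, 4, 2, 5, 1);  5: (0, 4, 2, 5, 1);  6: (0, 4, 2, 5, 1);  7: (2, 0, 2, 12, 1);  8: (1, 2, 4, 0, 6);  9: (0, 4, 2, 5, 1);  10: (1, 2, 4, 0, 6);  11: (2, 0, 2, 12, 1)

Grouping the 11 weights by Ā_17-representative: 4 linkage classes.

[[1, 4, 5, 6, 9], [2, 7, 11], [3], [8, 10]]


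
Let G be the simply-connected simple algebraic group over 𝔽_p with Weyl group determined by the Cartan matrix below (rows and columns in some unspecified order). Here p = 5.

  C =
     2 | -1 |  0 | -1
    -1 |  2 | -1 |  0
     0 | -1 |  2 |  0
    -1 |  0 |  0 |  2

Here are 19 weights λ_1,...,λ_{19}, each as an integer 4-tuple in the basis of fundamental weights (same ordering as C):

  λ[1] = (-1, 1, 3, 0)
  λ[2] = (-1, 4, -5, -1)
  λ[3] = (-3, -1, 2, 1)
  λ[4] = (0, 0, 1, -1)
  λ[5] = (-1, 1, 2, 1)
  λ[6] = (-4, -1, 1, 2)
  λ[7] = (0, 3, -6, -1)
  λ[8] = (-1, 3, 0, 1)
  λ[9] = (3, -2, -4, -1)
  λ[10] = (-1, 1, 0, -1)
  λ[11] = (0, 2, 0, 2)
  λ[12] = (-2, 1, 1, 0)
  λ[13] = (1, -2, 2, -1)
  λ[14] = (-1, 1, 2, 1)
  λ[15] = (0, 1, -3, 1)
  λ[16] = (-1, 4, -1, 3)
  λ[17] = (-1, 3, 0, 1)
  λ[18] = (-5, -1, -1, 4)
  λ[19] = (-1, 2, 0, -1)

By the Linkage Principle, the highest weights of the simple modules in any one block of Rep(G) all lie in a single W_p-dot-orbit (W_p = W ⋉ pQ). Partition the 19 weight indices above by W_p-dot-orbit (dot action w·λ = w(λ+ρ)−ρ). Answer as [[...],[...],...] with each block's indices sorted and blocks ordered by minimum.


C ↔ A_4 under row/col permutation; |W(A_4)| = 120.

Each λ_j+ρ reduced to Ā_5; 4-tuples below use C's row order:

  λ_1 → (1, 1, 2, 0);  λ_2 → (0, 1, 4, 0);  λ_3 → (0, 2, 1, 0);  λ_4 → (1, 1, 2, 0);  λ_5 → (0, 2, 1, 0);  λ_6 → (0, 2, 1, 0);  λ_7 → (0, 1, 4, 0);  λ_8 → (0, 3, 1, 0);  λ_9 → (0, 3, 1, 0);  λ_10 → (0, 2, 1, 0);  λ_11 → (1, 1, 2, 0);  λ_12 → (1, 1, 2, 0);  λ_13 → (1, 1, 2, 0);  λ_14 → (0, 2, 1, 0);  λ_15 → (1, 0, 2, 2);  λ_16 → (0, 1, 4, 0);  λ_17 → (0, 3, 1, 0);  λ_18 → (0, 0, 4, 1);  λ_19 → (0, 3, 1, 0)

These 19 weights hit 6 W_5-dot-orbits; sizes (5, 3, 5, 4, 1, 1):

[[1, 4, 11, 12, 13], [2, 7, 16], [3, 5, 6, 10, 14], [8, 9, 17, 19], [15], [18]]


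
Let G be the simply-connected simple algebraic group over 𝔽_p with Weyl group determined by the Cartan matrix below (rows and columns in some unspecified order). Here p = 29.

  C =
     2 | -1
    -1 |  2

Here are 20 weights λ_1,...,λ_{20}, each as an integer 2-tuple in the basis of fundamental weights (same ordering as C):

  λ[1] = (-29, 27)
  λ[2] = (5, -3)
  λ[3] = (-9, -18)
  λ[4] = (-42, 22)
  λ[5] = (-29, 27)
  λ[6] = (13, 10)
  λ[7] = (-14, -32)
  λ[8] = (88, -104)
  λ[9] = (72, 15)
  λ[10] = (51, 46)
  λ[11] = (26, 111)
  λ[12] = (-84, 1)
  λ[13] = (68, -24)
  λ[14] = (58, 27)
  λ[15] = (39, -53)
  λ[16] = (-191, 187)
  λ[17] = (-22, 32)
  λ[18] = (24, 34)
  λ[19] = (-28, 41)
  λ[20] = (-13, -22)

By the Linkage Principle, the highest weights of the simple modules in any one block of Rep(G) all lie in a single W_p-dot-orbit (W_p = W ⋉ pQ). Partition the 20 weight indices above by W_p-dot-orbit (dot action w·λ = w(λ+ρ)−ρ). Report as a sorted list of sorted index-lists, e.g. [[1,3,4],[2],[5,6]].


Type A_2, rank 2, |W|=6; reorder rows/cols to standard.

λ_j+ρ reflected into Ā_29 (⟨·,θ^∨⟩≤29); 2-tuples as given:

  1: (28, 0)
  2: (4, 2)
  3: (17, 8)
  4: (11, 6)
  5: (28, 0)
  6: (14, 11)
  7: (14, 2)
  8: (14, 2)
  9: (14, 2)
  10: (11, 6)
  11: (4, 2)
  12: (4, 2)
  13: (11, 6)
  14: (28, 0)
  15: (11, 6)
  16: (14, 2)
  17: (17, 8)
  18: (4, 2)
  19: (14, 2)
  20: (17, 8)

The 20 indices split into 6 linkage classes (same alcove rep ⇔ same W_29-dot-orbit):

[[1, 5, 14], [2, 11, 12, 18], [3, 17, 20], [4, 10, 13, 15], [6], [7, 8, 9, 16, 19]]


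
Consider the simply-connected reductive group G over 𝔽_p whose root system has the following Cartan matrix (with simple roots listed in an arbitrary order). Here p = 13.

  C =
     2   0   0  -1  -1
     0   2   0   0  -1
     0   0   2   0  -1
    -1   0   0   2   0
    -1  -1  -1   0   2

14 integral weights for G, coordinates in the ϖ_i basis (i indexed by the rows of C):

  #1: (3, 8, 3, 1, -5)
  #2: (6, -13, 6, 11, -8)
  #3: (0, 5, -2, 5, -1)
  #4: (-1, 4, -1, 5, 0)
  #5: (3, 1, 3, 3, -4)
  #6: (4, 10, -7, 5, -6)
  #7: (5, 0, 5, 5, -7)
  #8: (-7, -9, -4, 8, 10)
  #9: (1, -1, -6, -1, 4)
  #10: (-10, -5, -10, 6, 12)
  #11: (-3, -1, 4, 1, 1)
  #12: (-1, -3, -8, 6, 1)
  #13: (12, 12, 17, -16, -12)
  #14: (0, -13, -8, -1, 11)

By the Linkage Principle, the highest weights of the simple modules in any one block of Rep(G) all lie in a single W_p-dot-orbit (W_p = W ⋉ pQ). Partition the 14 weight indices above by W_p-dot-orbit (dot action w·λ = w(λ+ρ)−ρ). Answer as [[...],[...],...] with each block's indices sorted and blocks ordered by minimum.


Type D_5, rank 5, |W|=1920; reorder rows/cols to standard.

Ā_13 reps of the 14 weights (D_5, coords as presented):

  λ_1+ρ ↦ (2, 5, 0, 0, 2) · λ_2+ρ ↦ (0, 5, 0, 6, 1) · λ_3+ρ ↦ (0, 5, 0, 6, 1) · λ_4+ρ ↦ (0, 5, 0, 6, 1) · λ_5+ρ ↦ (1, 1, 1, 4, 2) · λ_6+ρ ↦ (2, 0, 5, 0, 0) · λ_7+ρ ↦ (0, 5, 0, 6, 1) · λ_8+ρ ↦ (1, 2, 3, 2, 2) · λ_9+ρ ↦ (2, 0, 5, 0, 0) · λ_10+ρ ↦ (2, 5, 0, 0, 2) · λ_11+ρ ↦ (2, 0, 5, 0, 0) · λ_12+ρ ↦ (2, 0, 5, 0, 0) · λ_13+ρ ↦ (2, 0, 5, 0, 0) · λ_14+ρ ↦ (0, 5, 0, 6, 1)

These 14 weights hit 5 W_13-dot-orbits; sizes (2, 5, 1, 5, 1):

[[1, 10], [2, 3, 4, 7, 14], [5], [6, 9, 11, 12, 13], [8]]


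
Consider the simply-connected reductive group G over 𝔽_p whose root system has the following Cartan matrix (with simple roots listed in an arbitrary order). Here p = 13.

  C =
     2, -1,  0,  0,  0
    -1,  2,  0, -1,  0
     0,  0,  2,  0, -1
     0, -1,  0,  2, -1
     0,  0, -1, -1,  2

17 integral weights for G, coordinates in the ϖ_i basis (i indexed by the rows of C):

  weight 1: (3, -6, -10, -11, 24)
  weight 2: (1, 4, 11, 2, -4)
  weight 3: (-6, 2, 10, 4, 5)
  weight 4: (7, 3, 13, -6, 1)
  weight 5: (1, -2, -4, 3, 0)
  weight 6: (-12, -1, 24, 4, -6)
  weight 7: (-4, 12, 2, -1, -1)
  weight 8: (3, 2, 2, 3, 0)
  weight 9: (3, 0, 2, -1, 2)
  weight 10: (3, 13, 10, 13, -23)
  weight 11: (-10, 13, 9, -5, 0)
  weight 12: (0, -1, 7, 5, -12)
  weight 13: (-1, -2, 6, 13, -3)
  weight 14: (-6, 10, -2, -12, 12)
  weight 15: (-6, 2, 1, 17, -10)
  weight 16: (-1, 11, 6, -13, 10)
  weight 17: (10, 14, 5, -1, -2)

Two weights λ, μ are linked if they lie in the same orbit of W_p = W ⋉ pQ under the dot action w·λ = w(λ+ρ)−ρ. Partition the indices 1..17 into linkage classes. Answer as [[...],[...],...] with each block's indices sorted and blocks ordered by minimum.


Cartan matrix: type A_5 (|W|=720); un-permuting the 5 rows.

Alcove-folded reps (p=13, 17 weights, presented ϖ-order):

  λ_1+ρ ↦ (1, 1, 1, 1, 2) · λ_2+ρ ↦ (4, 1, 3, 0, 3) · λ_3+ρ ↦ (2, 3, 1, 4, 1) · λ_4+ρ ↦ (1, 1, 1, 1, 2) · λ_5+ρ ↦ (1, 1, 1, 1, 2) · λ_6+ρ ↦ (0, 5, 1, 6, 1) · λ_7+ρ ↦ (0, 10, 0, 0, 0) · λ_8+ρ ↦ (2, 3, 1, 4, 1) · λ_9+ρ ↦ (4, 1, 3, 0, 3) · λ_10+ρ ↦ (2, 3, 1, 4, 1) · λ_11+ρ ↦ (1, 1, 1, 1, 2) · λ_12+ρ ↦ (4, 1, 3, 0, 3) · λ_13+ρ ↦ (0, 5, 1, 6, 1) · λ_14+ρ ↦ (0, 5, 1, 6, 1) · λ_15+ρ ↦ (2, 3, 1, 4, 1) · λ_16+ρ ↦ (0, 5, 1, 6, 1) · λ_17+ρ ↦ (0, 5, 1, 6, 1)

These 17 weights hit 5 W_13-dot-orbits; sizes (4, 3, 4, 5, 1):

[[1, 4, 5, 11], [2, 9, 12], [3, 8, 10, 15], [6, 13, 14, 16, 17], [7]]


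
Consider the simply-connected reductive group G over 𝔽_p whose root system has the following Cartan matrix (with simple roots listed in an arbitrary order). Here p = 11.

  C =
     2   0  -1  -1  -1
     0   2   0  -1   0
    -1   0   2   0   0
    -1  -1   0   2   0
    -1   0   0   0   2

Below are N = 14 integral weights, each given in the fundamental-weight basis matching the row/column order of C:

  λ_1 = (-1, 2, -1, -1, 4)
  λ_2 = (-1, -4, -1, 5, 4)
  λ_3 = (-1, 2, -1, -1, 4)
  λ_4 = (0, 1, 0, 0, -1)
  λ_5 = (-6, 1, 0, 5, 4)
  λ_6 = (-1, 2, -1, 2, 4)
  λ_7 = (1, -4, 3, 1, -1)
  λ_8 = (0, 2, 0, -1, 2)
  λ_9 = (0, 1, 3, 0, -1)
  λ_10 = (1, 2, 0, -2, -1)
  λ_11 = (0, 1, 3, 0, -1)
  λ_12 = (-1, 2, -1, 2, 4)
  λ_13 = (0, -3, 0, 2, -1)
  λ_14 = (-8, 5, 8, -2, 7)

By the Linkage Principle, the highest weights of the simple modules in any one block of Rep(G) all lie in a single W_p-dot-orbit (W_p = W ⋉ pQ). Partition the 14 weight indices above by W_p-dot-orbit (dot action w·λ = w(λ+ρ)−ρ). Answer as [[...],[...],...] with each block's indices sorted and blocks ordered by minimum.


Type D_5, rank 5, |W|=1920; reorder rows/cols to standard.

Ā_11 reps of the 14 weights (D_5, coords as presented):

    [1] (0, 3, 0, 0, 5)
    [2] (0, 3, 0, 0, 5)
    [3] (0, 3, 0, 0, 5)
    [4] (1, 2, 1, 1, 0)
    [5] (1, 2, 4, 1, 0)
    [6] (0, 3, 0, 0, 5)
    [7] (1, 2, 4, 1, 0)
    [8] (1, 3, 1, 0, 3)
    [9] (1, 2, 4, 1, 0)
    [10] (1, 2, 1, 1, 0)
    [11] (1, 2, 4, 1, 0)
    [12] (0, 3, 0, 0, 5)
    [13] (1, 2, 1, 1, 0)
    [14] (1, 2, 1, 1, 0)

The 14 indices split into 4 linkage classes (same alcove rep ⇔ same W_11-dot-orbit):

[[1, 2, 3, 6, 12], [4, 10, 13, 14], [5, 7, 9, 11], [8]]


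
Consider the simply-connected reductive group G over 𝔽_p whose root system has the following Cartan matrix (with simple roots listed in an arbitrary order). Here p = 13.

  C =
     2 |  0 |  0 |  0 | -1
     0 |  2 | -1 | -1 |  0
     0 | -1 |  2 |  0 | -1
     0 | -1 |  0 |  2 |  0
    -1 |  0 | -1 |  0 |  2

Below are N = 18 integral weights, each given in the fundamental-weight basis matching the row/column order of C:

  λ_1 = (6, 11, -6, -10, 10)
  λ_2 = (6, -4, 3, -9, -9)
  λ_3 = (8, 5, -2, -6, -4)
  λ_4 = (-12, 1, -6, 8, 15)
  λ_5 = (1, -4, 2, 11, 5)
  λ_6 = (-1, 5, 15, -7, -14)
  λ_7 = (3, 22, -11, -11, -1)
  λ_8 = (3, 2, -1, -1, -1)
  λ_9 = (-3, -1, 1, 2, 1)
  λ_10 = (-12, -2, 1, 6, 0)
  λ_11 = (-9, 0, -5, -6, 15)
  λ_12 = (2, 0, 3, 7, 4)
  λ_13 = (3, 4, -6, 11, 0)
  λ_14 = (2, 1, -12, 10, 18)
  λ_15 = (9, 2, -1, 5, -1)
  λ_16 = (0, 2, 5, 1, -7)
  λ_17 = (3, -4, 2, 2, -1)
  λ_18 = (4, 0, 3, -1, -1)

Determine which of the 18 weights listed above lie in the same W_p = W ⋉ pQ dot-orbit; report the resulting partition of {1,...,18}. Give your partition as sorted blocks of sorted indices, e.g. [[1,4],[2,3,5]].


Root system A_5: the 5×5 matrix C matches after relabeling.

W_13-reps of the 18 weights in Ā_13 (same 5-coord order as C):

  λ_1 → (5, 3, 0, 2, 1);  λ_2 → (5, 3, 0, 2, 1);  λ_3 → (5, 3, 0, 2, 1);  λ_4 → (2, 0, 2, 3, 0);  λ_5 → (5, 3, 0, 2, 1);  λ_6 → (4, 3, 0, 0, 0);  λ_7 → (4, 3, 0, 0, 0);  λ_8 → (4, 3, 0, 0, 0);  λ_9 → (2, 0, 2, 3, 0);  λ_10 → (1, 6, 1, 2, 1);  λ_11 → (5, 1, 4, 0, 0);  λ_12 → (5, 1, 4, 0, 0);  λ_13 → (4, 0, 1, 8, 0);  λ_14 → (2, 0, 2, 3, 0);  λ_15 → (4, 3, 0, 0, 0);  λ_16 → (5, 3, 0, 2, 1);  λ_17 → (4, 3, 0, 0, 0);  λ_18 → (5, 1, 4, 0, 0)

These 18 weights hit 6 W_13-dot-orbits; sizes (5, 3, 5, 1, 3, 1):

[[1, 2, 3, 5, 16], [4, 9, 14], [6, 7, 8, 15, 17], [10], [11, 12, 18], [13]]


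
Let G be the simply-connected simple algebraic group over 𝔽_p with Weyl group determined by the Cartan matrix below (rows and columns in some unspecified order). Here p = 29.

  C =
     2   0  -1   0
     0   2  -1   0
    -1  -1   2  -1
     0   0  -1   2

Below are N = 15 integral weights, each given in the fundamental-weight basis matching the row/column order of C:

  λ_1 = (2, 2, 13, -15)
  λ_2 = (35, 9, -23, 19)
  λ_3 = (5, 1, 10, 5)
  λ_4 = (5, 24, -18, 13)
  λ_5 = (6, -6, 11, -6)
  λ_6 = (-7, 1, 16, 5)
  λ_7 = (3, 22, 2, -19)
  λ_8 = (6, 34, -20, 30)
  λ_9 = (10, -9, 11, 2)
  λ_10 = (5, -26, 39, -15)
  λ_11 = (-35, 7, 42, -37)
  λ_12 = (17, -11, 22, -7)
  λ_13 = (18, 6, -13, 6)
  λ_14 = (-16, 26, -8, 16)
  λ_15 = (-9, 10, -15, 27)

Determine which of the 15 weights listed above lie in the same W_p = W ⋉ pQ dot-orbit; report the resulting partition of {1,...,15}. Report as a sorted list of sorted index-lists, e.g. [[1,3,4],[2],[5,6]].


Root system D_4: the 4×4 matrix C matches after relabeling.

Alcove-folded reps (p=29, 15 weights, presented ϖ-order):

    1: (3, 3, 0, 14)
    2: (7, 5, 2, 5)
    3: (6, 2, 4, 6)
    4: (11, 8, 3, 3)
    5: (7, 5, 2, 5)
    6: (6, 2, 4, 6)
    7: (11, 8, 3, 3)
    8: (6, 2, 4, 6)
    9: (11, 8, 3, 3)
    10: (11, 8, 3, 3)
    11: (7, 5, 2, 5)
    12: (6, 2, 4, 6)
    13: (7, 5, 2, 5)
    14: (7, 5, 2, 5)
    15: (11, 8, 3, 3)

4 distinct reps among the 15 weights ⇒ 4 W_29-linkage classes:

[[1], [2, 5, 11, 13, 14], [3, 6, 8, 12], [4, 7, 9, 10, 15]]


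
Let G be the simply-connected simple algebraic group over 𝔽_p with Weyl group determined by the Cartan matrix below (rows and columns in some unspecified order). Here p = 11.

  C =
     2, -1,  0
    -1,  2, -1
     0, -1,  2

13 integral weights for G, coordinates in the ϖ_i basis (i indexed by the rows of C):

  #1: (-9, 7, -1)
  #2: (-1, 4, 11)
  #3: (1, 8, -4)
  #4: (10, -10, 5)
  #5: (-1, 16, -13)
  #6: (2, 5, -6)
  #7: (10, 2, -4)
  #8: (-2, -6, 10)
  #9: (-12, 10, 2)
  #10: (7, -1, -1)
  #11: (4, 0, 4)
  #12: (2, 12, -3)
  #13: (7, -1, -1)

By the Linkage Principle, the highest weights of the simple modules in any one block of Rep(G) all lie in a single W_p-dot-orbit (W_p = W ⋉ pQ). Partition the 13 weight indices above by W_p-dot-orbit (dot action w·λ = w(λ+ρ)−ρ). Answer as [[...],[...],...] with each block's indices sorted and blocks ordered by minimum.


Cartan matrix: type A_3 (|W|=24); un-permuting the 3 rows.

Each λ_j+ρ reduced to Ā_11; 3-tuples below use C's row order:

  λ_1+ρ ↦ (8, 0, 0);  λ_2+ρ ↦ (5, 1, 5);  λ_3+ρ ↦ (2, 6, 3);  λ_4+ρ ↦ (2, 6, 3);  λ_5+ρ ↦ (5, 1, 5);  λ_6+ρ ↦ (3, 1, 5);  λ_7+ρ ↦ (8, 0, 0);  λ_8+ρ ↦ (5, 1, 5);  λ_9+ρ ↦ (8, 0, 0);  λ_10+ρ ↦ (8, 0, 0);  λ_11+ρ ↦ (5, 1, 5);  λ_12+ρ ↦ (2, 6, 3);  λ_13+ρ ↦ (8, 0, 0)

Partition of {1..13} into 4 W_11-dot-orbits:

[[1, 7, 9, 10, 13], [2, 5, 8, 11], [3, 4, 12], [6]]


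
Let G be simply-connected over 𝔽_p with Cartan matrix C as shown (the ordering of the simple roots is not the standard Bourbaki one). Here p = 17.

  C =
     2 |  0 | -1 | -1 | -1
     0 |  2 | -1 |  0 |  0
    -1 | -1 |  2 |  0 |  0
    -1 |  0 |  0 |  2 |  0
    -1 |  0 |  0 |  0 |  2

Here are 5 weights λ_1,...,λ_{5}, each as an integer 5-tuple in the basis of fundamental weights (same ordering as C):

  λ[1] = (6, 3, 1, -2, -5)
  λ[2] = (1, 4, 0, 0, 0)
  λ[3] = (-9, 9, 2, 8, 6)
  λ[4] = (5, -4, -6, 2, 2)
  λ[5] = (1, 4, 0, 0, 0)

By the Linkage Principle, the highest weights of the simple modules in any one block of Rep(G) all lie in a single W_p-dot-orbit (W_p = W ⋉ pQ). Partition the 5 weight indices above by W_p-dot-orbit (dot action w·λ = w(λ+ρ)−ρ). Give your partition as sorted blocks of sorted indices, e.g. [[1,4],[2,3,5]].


Root system D_5: the 5×5 matrix C matches after relabeling.

Alcove-folded reps (p=17, 5 weights, presented ϖ-order):

  [1] (2, 4, 2, 1, 4);  [2] (2, 5, 1, 1, 1);  [3] (2, 5, 1, 1, 1);  [4] (2, 5, 1, 1, 1);  [5] (2, 5, 1, 1, 1)

The 5 indices split into 2 linkage classes (same alcove rep ⇔ same W_17-dot-orbit):

[[1], [2, 3, 4, 5]]


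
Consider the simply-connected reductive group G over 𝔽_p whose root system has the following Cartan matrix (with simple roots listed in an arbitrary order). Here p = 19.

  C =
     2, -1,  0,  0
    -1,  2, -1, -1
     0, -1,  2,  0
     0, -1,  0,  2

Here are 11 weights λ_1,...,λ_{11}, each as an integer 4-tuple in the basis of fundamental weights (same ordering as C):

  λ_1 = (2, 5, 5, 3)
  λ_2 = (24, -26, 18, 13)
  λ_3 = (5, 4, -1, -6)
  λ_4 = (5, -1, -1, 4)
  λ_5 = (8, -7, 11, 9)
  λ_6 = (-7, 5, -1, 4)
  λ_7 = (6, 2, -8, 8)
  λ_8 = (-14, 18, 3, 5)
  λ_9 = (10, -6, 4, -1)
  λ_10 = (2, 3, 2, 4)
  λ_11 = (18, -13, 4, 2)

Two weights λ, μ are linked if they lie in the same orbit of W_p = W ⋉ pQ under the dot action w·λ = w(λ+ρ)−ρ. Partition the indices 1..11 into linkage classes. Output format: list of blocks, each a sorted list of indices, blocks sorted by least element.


Type D_4, rank 4, |W|=192; reorder rows/cols to standard.

Alcove-folded reps (p=19, 11 weights, presented ϖ-order):

  [1] (3, 0, 6, 4);  [2] (6, 0, 0, 5);  [3] (6, 0, 0, 5);  [4] (6, 0, 0, 5);  [5] (3, 0, 6, 4);  [6] (6, 0, 0, 5);  [7] (3, 4, 3, 5);  [8] (3, 0, 6, 4);  [9] (6, 0, 0, 5);  [10] (3, 4, 3, 5);  [11] (3, 4, 3, 5)

The 11 indices split into 3 linkage classes (same alcove rep ⇔ same W_19-dot-orbit):

[[1, 5, 8], [2, 3, 4, 6, 9], [7, 10, 11]]


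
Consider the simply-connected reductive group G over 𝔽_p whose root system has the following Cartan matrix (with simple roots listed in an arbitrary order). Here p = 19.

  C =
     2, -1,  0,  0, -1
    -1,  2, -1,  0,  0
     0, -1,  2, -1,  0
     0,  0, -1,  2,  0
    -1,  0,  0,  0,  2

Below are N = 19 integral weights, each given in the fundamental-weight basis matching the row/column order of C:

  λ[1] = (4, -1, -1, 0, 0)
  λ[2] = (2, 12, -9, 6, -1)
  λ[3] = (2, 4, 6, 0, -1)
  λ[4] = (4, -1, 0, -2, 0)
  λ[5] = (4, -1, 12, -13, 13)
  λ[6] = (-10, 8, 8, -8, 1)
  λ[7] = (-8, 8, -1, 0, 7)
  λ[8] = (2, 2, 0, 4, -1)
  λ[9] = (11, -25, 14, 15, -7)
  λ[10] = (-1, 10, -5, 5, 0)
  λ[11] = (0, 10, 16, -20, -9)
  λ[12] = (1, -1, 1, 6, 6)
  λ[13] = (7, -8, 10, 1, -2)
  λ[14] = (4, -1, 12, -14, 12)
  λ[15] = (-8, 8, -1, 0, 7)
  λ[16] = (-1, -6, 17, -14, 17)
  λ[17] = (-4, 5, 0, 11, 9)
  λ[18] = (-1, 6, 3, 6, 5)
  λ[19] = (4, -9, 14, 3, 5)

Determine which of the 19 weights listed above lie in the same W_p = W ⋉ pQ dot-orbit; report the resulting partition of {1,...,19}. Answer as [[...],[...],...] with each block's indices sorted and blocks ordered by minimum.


Cartan matrix: type A_5 (|W|=720); un-permuting the 5 rows.

Ā_19 reps of the 19 weights (A_5, coords as presented):

  λ_1 → (5, 0, 0, 1, 1) · λ_2 → (3, 5, 7, 1, 0) · λ_3 → (3, 5, 7, 1, 0) · λ_4 → (5, 0, 0, 1, 1) · λ_5 → (5, 0, 0, 1, 1) · λ_6 → (2, 0, 2, 7, 7) · λ_7 → (7, 2, 0, 1, 1) · λ_8 → (3, 3, 1, 5, 0) · λ_9 → (3, 3, 1, 5, 0) · λ_10 → (0, 7, 4, 2, 1) · λ_11 → (2, 0, 2, 7, 7) · λ_12 → (2, 0, 2, 7, 7) · λ_13 → (0, 7, 4, 2, 1) · λ_14 → (5, 0, 0, 1, 1) · λ_15 → (7, 2, 0, 1, 1) · λ_16 → (5, 0, 0, 1, 1) · λ_17 → (3, 3, 1, 5, 0) · λ_18 → (0, 7, 4, 2, 1) · λ_19 → (3, 5, 7, 1, 0)

6 distinct reps among the 19 weights ⇒ 6 W_19-linkage classes:

[[1, 4, 5, 14, 16], [2, 3, 19], [6, 11, 12], [7, 15], [8, 9, 17], [10, 13, 18]]


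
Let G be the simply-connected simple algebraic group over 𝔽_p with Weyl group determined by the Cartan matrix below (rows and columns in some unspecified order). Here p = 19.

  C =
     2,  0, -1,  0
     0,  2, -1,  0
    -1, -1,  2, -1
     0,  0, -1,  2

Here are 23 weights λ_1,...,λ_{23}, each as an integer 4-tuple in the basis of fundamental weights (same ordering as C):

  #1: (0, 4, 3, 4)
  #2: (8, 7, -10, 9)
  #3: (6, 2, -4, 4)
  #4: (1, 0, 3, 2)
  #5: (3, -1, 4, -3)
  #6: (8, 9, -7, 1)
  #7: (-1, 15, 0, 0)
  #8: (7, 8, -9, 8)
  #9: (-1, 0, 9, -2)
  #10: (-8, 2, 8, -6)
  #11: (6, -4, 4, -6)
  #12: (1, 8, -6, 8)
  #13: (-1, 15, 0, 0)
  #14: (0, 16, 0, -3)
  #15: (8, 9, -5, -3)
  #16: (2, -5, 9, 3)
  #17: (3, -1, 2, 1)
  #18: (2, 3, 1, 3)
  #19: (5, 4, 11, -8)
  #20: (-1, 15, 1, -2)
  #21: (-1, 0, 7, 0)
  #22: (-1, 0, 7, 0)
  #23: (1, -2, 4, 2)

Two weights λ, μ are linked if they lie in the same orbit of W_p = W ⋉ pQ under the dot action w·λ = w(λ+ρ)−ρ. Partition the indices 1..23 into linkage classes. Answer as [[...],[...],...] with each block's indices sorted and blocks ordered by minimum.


Cartan matrix: type D_4 (|W|=192); un-permuting the 4 rows.

Ā_19 reps of the 23 weights (D_4, coords as presented):

    λ_1+ρ ↦ (1, 5, 4, 5)
    λ_2+ρ ↦ (0, 1, 8, 1)
    λ_3+ρ ↦ (4, 0, 3, 2)
    λ_4+ρ ↦ (2, 1, 4, 3)
    λ_5+ρ ↦ (4, 0, 3, 2)
    λ_6+ρ ↦ (3, 4, 2, 4)
    λ_7+ρ ↦ (0, 16, 1, 1)
    λ_8+ρ ↦ (0, 1, 8, 1)
    λ_9+ρ ↦ (0, 1, 8, 1)
    λ_10+ρ ↦ (4, 0, 3, 2)
    λ_11+ρ ↦ (4, 0, 3, 2)
    λ_12+ρ ↦ (3, 4, 2, 4)
    λ_13+ρ ↦ (0, 16, 1, 1)
    λ_14+ρ ↦ (0, 16, 1, 1)
    λ_15+ρ ↦ (3, 4, 2, 4)
    λ_16+ρ ↦ (3, 4, 2, 4)
    λ_17+ρ ↦ (4, 0, 3, 2)
    λ_18+ρ ↦ (3, 4, 2, 4)
    λ_19+ρ ↦ (2, 1, 4, 3)
    λ_20+ρ ↦ (0, 16, 1, 1)
    λ_21+ρ ↦ (0, 1, 8, 1)
    λ_22+ρ ↦ (0, 1, 8, 1)
    λ_23+ρ ↦ (2, 1, 4, 3)

Partition of {1..23} into 6 W_19-dot-orbits:

[[1], [2, 8, 9, 21, 22], [3, 5, 10, 11, 17], [4, 19, 23], [6, 12, 15, 16, 18], [7, 13, 14, 20]]


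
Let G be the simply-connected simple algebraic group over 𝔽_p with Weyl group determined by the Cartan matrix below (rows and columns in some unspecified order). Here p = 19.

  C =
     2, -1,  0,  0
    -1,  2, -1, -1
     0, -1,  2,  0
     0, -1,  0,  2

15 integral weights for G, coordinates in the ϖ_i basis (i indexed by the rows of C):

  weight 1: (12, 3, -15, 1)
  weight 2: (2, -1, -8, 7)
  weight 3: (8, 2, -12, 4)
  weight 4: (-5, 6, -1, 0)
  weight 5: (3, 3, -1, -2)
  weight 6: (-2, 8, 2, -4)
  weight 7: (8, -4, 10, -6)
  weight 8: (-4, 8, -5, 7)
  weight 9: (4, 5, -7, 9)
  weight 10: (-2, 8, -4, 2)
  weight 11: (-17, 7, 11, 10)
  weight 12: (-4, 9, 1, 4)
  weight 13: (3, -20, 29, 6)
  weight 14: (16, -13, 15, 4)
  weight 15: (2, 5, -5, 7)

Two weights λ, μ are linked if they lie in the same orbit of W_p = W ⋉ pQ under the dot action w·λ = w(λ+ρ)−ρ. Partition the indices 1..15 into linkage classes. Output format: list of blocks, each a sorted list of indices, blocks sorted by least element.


Type D_4, rank 4, |W|=192; reorder rows/cols to standard.

Folding the 15 weights λ_j+ρ into Ā_19 (reps in the given 4-coord order):

  1: (3, 2, 4, 8);  2: (4, 3, 0, 1);  3: (1, 5, 3, 3);  4: (4, 3, 0, 1);  5: (4, 3, 0, 1);  6: (1, 5, 3, 3);  7: (1, 5, 3, 3);  8: (3, 2, 4, 8);  9: (3, 2, 4, 8);  10: (1, 5, 3, 3);  11: (4, 3, 0, 1);  12: (3, 2, 2, 5);  13: (4, 3, 0, 1);  14: (3, 2, 2, 5);  15: (3, 2, 4, 8)

Linkage partition of the 15 weights (4 classes, p=19):

[[1, 8, 9, 15], [2, 4, 5, 11, 13], [3, 6, 7, 10], [12, 14]]


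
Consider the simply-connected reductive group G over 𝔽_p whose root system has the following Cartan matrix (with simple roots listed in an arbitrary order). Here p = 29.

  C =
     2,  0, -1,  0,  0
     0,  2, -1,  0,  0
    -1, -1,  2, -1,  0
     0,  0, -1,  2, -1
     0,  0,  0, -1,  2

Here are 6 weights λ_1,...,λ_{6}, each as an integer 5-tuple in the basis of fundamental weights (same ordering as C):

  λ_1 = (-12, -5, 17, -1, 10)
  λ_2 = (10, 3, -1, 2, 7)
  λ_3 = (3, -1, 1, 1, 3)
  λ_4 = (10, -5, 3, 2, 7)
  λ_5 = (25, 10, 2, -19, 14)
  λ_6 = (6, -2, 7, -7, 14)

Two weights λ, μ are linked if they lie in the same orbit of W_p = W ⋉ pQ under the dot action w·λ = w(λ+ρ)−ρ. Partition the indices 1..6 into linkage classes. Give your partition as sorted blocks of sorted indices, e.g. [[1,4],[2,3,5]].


D_5 Cartan matrix, 5 simple roots permuted; ρ=(1,1,1,1,1).

W_29-reps of the 6 weights in Ā_29 (same 5-coord order as C):

  λ_1 → (11, 4, 0, 3, 8);  λ_2 → (11, 4, 0, 3, 8);  λ_3 → (4, 0, 2, 2, 4);  λ_4 → (11, 4, 0, 3, 8);  λ_5 → (11, 4, 0, 3, 8);  λ_6 → (7, 1, 1, 4, 9)

The 6 indices split into 3 linkage classes (same alcove rep ⇔ same W_29-dot-orbit):

[[1, 2, 4, 5], [3], [6]]


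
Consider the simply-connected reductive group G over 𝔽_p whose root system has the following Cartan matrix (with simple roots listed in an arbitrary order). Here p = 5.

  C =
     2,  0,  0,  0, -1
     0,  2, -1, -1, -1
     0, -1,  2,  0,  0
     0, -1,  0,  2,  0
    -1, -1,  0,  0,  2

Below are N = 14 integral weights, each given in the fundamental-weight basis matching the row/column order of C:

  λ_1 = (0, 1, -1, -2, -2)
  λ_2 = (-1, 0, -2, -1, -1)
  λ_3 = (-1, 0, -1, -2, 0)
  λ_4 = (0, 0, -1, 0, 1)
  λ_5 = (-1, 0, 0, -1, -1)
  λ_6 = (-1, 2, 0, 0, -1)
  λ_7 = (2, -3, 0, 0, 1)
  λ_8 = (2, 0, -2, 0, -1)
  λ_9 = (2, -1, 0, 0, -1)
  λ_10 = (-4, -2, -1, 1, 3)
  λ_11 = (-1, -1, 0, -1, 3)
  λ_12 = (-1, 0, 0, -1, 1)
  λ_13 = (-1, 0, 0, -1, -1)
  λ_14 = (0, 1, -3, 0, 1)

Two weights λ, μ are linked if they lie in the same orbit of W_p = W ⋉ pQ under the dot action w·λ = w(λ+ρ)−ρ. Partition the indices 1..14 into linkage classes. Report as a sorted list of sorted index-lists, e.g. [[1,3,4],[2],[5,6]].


Dynkin diagram of C (from the 8 off-diagonal −1 entries): D_5.

Alcove-folded reps (p=5, 14 weights, presented ϖ-order):

  1: (0, 0, 0, 1, 1) · 2: (0, 0, 1, 0, 0) · 3: (0, 0, 0, 1, 1) · 4: (0, 0, 0, 1, 1) · 5: (0, 1, 1, 0, 0) · 6: (3, 0, 1, 1, 0) · 7: (3, 0, 1, 1, 0) · 8: (3, 0, 1, 1, 0) · 9: (3, 0, 1, 1, 0) · 10: (3, 0, 1, 1, 0) · 11: (0, 0, 1, 0, 0) · 12: (0, 1, 1, 0, 0) · 13: (0, 1, 1, 0, 0) · 14: (0, 1, 1, 0, 0)

Linkage partition of the 14 weights (4 classes, p=5):

[[1, 3, 4], [2, 11], [5, 12, 13, 14], [6, 7, 8, 9, 10]]


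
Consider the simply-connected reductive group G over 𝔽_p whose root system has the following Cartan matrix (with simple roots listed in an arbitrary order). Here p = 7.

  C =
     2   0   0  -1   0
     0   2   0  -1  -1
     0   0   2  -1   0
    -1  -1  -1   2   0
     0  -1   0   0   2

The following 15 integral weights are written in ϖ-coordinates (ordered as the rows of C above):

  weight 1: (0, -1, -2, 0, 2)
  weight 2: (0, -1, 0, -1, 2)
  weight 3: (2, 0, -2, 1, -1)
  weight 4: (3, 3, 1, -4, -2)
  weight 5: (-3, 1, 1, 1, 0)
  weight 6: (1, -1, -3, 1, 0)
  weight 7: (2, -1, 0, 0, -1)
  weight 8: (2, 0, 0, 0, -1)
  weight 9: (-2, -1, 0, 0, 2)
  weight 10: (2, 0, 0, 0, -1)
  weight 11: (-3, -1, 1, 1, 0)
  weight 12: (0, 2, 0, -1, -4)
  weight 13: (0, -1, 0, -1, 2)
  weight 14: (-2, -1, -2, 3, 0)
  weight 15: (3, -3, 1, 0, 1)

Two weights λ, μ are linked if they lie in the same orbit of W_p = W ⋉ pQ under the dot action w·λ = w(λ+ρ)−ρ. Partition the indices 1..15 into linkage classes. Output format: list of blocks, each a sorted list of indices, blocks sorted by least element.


Cartan matrix: type D_5 (|W|=1920); un-permuting the 5 rows.

Folding the 15 weights λ_j+ρ into Ā_7 (reps in the given 5-coord order):

  [1] (1, 0, 1, 0, 3)
  [2] (1, 0, 1, 0, 3)
  [3] (3, 0, 1, 1, 0)
  [4] (1, 0, 1, 2, 1)
  [5] (2, 0, 2, 0, 1)
  [6] (2, 0, 2, 0, 1)
  [7] (3, 0, 1, 1, 0)
  [8] (3, 0, 1, 1, 0)
  [9] (1, 0, 1, 0, 3)
  [10] (3, 0, 1, 1, 0)
  [11] (2, 0, 2, 0, 1)
  [12] (1, 0, 1, 0, 3)
  [13] (1, 0, 1, 0, 3)
  [14] (1, 0, 1, 2, 1)
  [15] (3, 0, 1, 1, 0)

The 15 indices split into 4 linkage classes (same alcove rep ⇔ same W_7-dot-orbit):

[[1, 2, 9, 12, 13], [3, 7, 8, 10, 15], [4, 14], [5, 6, 11]]


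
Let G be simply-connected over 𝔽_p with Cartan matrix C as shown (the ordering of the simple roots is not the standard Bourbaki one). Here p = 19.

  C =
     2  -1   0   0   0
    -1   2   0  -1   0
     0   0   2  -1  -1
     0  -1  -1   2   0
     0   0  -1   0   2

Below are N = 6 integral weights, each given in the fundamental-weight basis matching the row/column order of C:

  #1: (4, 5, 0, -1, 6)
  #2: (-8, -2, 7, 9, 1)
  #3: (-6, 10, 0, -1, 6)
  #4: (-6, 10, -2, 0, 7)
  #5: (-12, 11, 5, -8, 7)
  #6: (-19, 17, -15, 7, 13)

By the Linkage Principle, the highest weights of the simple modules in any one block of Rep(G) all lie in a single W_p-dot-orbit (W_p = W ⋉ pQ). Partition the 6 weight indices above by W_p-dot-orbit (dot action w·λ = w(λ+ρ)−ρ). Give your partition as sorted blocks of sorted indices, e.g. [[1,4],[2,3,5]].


Cartan matrix: type A_5 (|W|=720); un-permuting the 5 rows.

λ_j+ρ reflected into Ā_19 (⟨·,θ^∨⟩≤19); 5-tuples as given:

  λ_1+ρ ↦ (5, 6, 1, 0, 7);  λ_2+ρ ↦ (0, 7, 8, 2, 1);  λ_3+ρ ↦ (5, 6, 1, 0, 7);  λ_4+ρ ↦ (5, 6, 1, 0, 7);  λ_5+ρ ↦ (5, 6, 1, 0, 7);  λ_6+ρ ↦ (5, 6, 1, 0, 7)

Partition of {1..6} into 2 W_19-dot-orbits:

[[1, 3, 4, 5, 6], [2]]


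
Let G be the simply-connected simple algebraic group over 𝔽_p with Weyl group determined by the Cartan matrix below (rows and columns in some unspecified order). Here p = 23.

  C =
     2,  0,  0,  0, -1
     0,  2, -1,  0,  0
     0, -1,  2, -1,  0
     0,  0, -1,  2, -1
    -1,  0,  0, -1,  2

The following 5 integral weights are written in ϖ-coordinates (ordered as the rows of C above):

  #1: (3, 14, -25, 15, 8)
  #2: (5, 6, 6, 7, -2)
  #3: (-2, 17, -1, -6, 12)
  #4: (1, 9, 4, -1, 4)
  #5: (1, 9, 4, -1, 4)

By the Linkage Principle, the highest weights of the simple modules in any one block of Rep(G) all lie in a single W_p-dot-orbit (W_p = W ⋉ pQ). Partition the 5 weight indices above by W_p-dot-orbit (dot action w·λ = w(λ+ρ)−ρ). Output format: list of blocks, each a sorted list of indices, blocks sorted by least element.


Root system A_5: the 5×5 matrix C matches after relabeling.

Ā_23 reps of the 5 weights (A_5, coords as presented):

    [1] (1, 3, 7, 7, 1)
    [2] (1, 3, 7, 7, 1)
    [3] (2, 10, 5, 0, 5)
    [4] (2, 10, 5, 0, 5)
    [5] (2, 10, 5, 0, 5)

The 5 indices split into 2 linkage classes (same alcove rep ⇔ same W_23-dot-orbit):

[[1, 2], [3, 4, 5]]


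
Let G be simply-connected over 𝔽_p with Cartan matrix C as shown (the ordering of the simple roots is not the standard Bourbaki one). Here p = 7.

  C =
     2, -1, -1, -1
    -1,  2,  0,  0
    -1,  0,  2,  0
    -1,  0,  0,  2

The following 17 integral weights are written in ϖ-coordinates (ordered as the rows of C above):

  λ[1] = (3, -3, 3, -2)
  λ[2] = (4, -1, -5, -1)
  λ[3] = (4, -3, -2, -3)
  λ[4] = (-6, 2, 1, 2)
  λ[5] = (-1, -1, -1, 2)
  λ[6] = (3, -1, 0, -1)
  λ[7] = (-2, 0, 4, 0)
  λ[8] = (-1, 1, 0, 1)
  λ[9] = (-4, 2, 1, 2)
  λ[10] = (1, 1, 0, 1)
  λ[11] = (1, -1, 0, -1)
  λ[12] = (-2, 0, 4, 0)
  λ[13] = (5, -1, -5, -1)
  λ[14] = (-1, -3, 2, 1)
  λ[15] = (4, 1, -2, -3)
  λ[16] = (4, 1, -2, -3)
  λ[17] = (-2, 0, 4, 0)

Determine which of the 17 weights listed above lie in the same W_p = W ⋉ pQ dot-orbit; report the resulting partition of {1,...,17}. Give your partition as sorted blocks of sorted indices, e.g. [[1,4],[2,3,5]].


Type D_4, rank 4, |W|=192; reorder rows/cols to standard.

λ_j+ρ reflected into Ā_7 (⟨·,θ^∨⟩≤7); 4-tuples as given:

  [1] (1, 1, 3, 0) · [2] (1, 0, 4, 0) · [3] (0, 2, 1, 2) · [4] (2, 0, 1, 0) · [5] (0, 0, 0, 3) · [6] (2, 0, 1, 0) · [7] (1, 0, 4, 0) · [8] (0, 2, 1, 2) · [9] (2, 0, 1, 0) · [10] (0, 2, 1, 2) · [11] (2, 0, 1, 0) · [12] (1, 0, 4, 0) · [13] (1, 0, 4, 0) · [14] (2, 0, 1, 0) · [15] (0, 2, 1, 2) · [16] (0, 2, 1, 2) · [17] (1, 0, 4, 0)

The 17 indices split into 5 linkage classes (same alcove rep ⇔ same W_7-dot-orbit):

[[1], [2, 7, 12, 13, 17], [3, 8, 10, 15, 16], [4, 6, 9, 11, 14], [5]]


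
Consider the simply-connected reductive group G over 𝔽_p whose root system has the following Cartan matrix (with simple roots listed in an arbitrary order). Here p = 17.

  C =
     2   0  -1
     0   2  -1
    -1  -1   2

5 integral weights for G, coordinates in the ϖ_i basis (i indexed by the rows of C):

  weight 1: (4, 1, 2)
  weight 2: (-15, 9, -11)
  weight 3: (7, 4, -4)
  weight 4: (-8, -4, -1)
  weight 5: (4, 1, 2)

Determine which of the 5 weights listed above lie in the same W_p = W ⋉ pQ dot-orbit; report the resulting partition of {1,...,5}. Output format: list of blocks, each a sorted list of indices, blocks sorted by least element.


Dynkin diagram of C (from the 4 off-diagonal −1 entries): A_3.

Each λ_j+ρ reduced to Ā_17; 3-tuples below use C's row order:

    λ_1+ρ ↦ (5, 2, 3)
    λ_2+ρ ↦ (3, 7, 0)
    λ_3+ρ ↦ (5, 2, 3)
    λ_4+ρ ↦ (3, 7, 0)
    λ_5+ρ ↦ (5, 2, 3)

2 distinct reps among the 5 weights ⇒ 2 W_17-linkage classes:

[[1, 3, 5], [2, 4]]


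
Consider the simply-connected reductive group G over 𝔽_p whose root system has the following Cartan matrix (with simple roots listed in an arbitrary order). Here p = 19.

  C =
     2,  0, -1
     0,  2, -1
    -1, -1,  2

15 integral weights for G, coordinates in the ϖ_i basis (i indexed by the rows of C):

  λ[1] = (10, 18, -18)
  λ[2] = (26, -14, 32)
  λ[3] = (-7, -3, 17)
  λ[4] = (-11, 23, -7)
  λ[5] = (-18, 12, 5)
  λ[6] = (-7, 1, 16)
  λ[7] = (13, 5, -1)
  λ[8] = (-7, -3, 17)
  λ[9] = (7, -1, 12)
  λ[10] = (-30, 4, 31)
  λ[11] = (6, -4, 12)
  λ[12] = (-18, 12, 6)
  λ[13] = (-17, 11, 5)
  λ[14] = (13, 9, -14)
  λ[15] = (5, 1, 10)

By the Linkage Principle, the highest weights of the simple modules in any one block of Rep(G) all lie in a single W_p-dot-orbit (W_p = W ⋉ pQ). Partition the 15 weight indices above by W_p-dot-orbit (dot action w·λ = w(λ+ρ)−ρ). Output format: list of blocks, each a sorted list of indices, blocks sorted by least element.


Cartan matrix: type A_3 (|W|=24); un-permuting the 3 rows.

λ_j+ρ reflected into Ā_19 (⟨·,θ^∨⟩≤19); 3-tuples as given:

  [1] (6, 2, 11) · [2] (1, 3, 10) · [3] (6, 2, 10) · [4] (1, 3, 10) · [5] (6, 2, 11) · [6] (6, 2, 11) · [7] (13, 5, 0) · [8] (6, 2, 10) · [9] (6, 2, 11) · [10] (1, 3, 10) · [11] (6, 2, 10) · [12] (6, 2, 10) · [13] (6, 2, 10) · [14] (1, 3, 10) · [15] (6, 2, 11)

The 15 indices split into 4 linkage classes (same alcove rep ⇔ same W_19-dot-orbit):

[[1, 5, 6, 9, 15], [2, 4, 10, 14], [3, 8, 11, 12, 13], [7]]


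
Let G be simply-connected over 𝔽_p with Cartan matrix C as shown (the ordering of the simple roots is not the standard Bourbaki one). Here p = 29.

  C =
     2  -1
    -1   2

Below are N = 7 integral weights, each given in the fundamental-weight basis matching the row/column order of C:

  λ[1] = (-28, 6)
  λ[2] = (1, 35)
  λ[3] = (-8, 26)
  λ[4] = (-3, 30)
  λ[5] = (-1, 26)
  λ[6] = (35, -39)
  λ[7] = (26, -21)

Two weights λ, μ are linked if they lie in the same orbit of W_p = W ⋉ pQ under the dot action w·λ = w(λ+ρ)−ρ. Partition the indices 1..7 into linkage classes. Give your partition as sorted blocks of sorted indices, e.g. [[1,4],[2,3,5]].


C ↔ A_2 under row/col permutation; |W(A_2)| = 6.

Alcove-folded reps (p=29, 7 weights, presented ϖ-order):

    λ_1 → (7, 20)
    λ_2 → (7, 20)
    λ_3 → (7, 20)
    λ_4 → (0, 27)
    λ_5 → (0, 27)
    λ_6 → (7, 20)
    λ_7 → (7, 20)

Linkage partition of the 7 weights (2 classes, p=29):

[[1, 2, 3, 6, 7], [4, 5]]


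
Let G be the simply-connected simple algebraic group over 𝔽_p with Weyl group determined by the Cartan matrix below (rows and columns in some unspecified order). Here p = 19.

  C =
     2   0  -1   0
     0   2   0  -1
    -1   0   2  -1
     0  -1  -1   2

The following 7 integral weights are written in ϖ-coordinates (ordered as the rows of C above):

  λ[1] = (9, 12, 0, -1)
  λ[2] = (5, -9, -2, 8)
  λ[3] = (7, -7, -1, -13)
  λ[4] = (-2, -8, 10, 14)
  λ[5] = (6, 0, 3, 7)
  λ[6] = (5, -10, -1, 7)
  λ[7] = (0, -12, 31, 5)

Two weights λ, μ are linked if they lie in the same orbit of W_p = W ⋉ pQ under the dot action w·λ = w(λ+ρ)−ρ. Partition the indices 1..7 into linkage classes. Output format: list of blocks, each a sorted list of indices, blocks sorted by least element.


Cartan matrix: type A_4 (|W|=120); un-permuting the 4 rows.

W_19-reps of the 7 weights in Ā_19 (same 4-coord order as C):

    [1] (5, 8, 1, 0)
    [2] (5, 8, 1, 0)
    [3] (6, 0, 4, 8)
    [4] (6, 0, 4, 8)
    [5] (6, 0, 4, 8)
    [6] (5, 8, 1, 0)
    [7] (5, 8, 1, 0)

Partition of {1..7} into 2 W_19-dot-orbits:

[[1, 2, 6, 7], [3, 4, 5]]


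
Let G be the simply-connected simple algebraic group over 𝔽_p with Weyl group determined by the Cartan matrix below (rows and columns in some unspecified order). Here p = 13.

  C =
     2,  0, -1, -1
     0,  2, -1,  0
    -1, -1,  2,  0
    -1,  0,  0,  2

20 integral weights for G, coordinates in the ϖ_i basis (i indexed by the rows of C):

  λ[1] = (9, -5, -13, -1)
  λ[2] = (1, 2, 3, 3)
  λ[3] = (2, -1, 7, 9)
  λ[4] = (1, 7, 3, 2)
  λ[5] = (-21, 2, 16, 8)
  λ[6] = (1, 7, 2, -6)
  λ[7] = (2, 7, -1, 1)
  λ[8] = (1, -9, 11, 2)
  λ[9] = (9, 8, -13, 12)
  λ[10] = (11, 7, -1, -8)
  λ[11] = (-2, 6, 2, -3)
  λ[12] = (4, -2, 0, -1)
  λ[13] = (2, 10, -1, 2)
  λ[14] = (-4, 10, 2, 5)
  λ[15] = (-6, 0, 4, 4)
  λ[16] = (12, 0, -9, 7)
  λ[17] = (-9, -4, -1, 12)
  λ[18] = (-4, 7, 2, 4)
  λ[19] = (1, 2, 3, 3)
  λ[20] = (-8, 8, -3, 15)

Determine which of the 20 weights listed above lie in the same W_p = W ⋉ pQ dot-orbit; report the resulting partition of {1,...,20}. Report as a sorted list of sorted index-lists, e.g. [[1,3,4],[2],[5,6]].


Type A_4, rank 4, |W|=120; reorder rows/cols to standard.

Ā_13 reps of the 20 weights (A_4, coords as presented):

  1: (2, 7, 0, 1) · 2: (2, 3, 4, 4) · 3: (3, 8, 0, 2) · 4: (1, 4, 4, 1) · 5: (2, 3, 4, 4) · 6: (3, 8, 0, 2) · 7: (3, 8, 0, 2) · 8: (1, 4, 4, 1) · 9: (2, 7, 0, 1) · 10: (5, 1, 0, 0) · 11: (2, 7, 0, 1) · 12: (5, 1, 0, 0) · 13: (2, 7, 0, 1) · 14: (2, 7, 0, 1) · 15: (5, 1, 0, 0) · 16: (5, 1, 0, 0) · 17: (3, 8, 0, 2) · 18: (3, 8, 0, 2) · 19: (2, 3, 4, 4) · 20: (2, 3, 4, 4)

Partition of {1..20} into 5 W_13-dot-orbits:

[[1, 9, 11, 13, 14], [2, 5, 19, 20], [3, 6, 7, 17, 18], [4, 8], [10, 12, 15, 16]]


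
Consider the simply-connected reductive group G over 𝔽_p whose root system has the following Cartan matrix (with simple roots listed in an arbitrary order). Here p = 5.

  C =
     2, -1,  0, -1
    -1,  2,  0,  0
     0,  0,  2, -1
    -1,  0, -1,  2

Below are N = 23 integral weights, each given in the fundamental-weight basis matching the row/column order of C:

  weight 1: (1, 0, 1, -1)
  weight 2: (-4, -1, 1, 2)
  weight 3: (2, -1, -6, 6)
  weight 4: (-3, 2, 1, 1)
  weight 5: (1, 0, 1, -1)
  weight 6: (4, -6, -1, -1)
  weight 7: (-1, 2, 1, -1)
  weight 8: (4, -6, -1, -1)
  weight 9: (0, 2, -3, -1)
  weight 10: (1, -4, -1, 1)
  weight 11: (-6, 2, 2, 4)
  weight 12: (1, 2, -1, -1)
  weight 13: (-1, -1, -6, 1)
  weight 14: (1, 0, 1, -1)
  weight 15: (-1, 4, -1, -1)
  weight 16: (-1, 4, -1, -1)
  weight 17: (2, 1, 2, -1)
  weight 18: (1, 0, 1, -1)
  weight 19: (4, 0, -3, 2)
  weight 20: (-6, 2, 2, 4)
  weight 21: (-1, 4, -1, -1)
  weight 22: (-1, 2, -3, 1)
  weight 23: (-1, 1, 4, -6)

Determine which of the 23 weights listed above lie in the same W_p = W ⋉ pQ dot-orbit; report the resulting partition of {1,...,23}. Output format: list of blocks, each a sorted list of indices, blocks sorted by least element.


Dynkin diagram of C (from the 6 off-diagonal −1 entries): A_4.

Alcove-folded reps (p=5, 23 weights, presented ϖ-order):

  [1] (2, 1, 2, 0) · [2] (0, 3, 2, 0) · [3] (2, 3, 0, 0) · [4] (2, 1, 2, 0) · [5] (2, 1, 2, 0) · [6] (0, 5, 0, 0) · [7] (0, 3, 2, 0) · [8] (0, 5, 0, 0) · [9] (1, 2, 0, 1) · [10] (1, 2, 0, 1) · [11] (2, 1, 0, 0) · [12] (2, 3, 0, 0) · [13] (0, 3, 2, 0) · [14] (2, 1, 2, 0) · [15] (0, 5, 0, 0) · [16] (0, 5, 0, 0) · [17] (2, 1, 0, 0) · [18] (2, 1, 2, 0) · [19] (1, 2, 0, 1) · [20] (2, 1, 0, 0) · [21] (0, 5, 0, 0) · [22] (0, 3, 2, 0) · [23] (2, 3, 0, 0)

The 23 indices split into 6 linkage classes (same alcove rep ⇔ same W_5-dot-orbit):

[[1, 4, 5, 14, 18], [2, 7, 13, 22], [3, 12, 23], [6, 8, 15, 16, 21], [9, 10, 19], [11, 17, 20]]
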